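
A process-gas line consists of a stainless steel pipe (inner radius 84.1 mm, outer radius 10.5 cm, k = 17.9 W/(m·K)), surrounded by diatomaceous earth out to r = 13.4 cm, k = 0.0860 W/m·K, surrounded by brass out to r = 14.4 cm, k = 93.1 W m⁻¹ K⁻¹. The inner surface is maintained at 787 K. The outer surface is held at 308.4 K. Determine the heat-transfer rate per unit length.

Q' = 1060 W/m

Treat each layer as a resistance in series:
  R'_stainless steel = ln(0.105/0.0841)/(2πk) = 0.2220/(2π·17.9) = 0.001973 m·K/W
  R'_diatomaceous earth = ln(0.134/0.105)/(2πk) = 0.2439/(2π·0.0860) = 0.4513 m·K/W
  R'_brass = ln(0.144/0.134)/(2πk) = 0.07197/(2π·93.1) = 1.230×10^-4 m·K/W
ΣR = 0.001973 + 0.4513 + 1.230×10^-4 = 0.4534 m·K/W
Q' = ΔT/ΣR = (787 K − 308.4 K)/0.4534 = 1060 W/m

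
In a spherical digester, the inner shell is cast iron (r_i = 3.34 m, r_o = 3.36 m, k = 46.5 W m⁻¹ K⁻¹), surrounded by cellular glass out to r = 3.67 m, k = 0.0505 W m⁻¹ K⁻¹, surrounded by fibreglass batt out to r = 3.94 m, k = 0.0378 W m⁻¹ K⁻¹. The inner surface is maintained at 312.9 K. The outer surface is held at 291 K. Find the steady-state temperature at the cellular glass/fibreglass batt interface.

T = 301.9 K

Treat each layer as a resistance in series:
  R_cast iron = (1/3.34 − 1/3.36)/(4πk) = 0.001782/(4π·46.5) = 3.050×10^-6 K/W
  R_cellular glass = (1/3.36 − 1/3.67)/(4πk) = 0.02514/(4π·0.0505) = 0.03961 K/W
  R_fibreglass batt = (1/3.67 − 1/3.94)/(4πk) = 0.01867/(4π·0.0378) = 0.03931 K/W
ΣR = 3.050×10^-6 + 0.03961 + 0.03931 = 0.07892 K/W
Q = ΔT/ΣR = (312.9 K − 291 K)/0.07892 = 277.5 W
From the inner boundary to the cellular glass/fibreglass batt interface, ΣR_partial = 0.03961 K/W.
T_interface = T_in − Q·ΣR_partial = 312.9 K − (277.5)(0.03961) = 301.9 K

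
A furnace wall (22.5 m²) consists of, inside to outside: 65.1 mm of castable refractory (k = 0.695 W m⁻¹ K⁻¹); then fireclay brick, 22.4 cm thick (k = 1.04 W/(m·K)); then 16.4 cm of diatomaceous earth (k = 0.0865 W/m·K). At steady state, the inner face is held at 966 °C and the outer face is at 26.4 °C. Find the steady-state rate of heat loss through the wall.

Series thermal resistances, inner to outer:
  R_castable refractory = L/(kA) = 0.0651/(0.695·22.5) = 0.004163 K/W
  R_fireclay brick = L/(kA) = 0.224/(1.04·22.5) = 0.009573 K/W
  R_diatomaceous earth = L/(kA) = 0.164/(0.0865·22.5) = 0.08426 K/W
ΣR = 0.004163 + 0.009573 + 0.08426 = 0.09800 K/W
Q = ΔT/ΣR = (966 °C − 26.4 °C)/0.09800 = 9590 W

Q = 9.59 kW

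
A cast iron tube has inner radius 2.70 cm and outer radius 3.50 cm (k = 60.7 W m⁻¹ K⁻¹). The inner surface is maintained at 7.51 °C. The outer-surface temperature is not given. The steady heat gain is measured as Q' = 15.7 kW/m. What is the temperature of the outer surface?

Series resistances:
  R'_cast iron = ln(0.0350/0.0270)/(2πk) = 0.2595/(2π·60.7) = 6.804×10^-4 m·K/W
ΣR = 6.804×10^-4 m·K/W
ΔT = Q'·ΣR = 15700 × 6.804×10^-4 = 10.68 K
Heat flows inward, so T_out = T_in + ΔT = 7.51 + 10.68 = 18.2 °C

T_out = 18.2 °C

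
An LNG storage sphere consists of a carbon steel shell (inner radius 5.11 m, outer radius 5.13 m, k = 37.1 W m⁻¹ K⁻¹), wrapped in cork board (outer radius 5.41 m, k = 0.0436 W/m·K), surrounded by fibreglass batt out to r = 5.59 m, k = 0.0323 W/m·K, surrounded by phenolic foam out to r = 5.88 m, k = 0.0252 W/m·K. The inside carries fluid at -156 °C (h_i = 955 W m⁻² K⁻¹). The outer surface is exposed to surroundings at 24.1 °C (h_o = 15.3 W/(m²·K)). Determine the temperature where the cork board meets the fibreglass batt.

T = -102 °C

Series thermal resistances, inner to outer:
  R_conv,in = 1/(4πr²h) = 1/(4π·5.11²·955) = 3.191×10^-6 K/W
  R_carbon steel = (1/5.11 − 1/5.13)/(4πk) = 7.629×10^-4/(4π·37.1) = 1.636×10^-6 K/W
  R_cork board = (1/5.13 − 1/5.41)/(4πk) = 0.01009/(4π·0.0436) = 0.01841 K/W
  R_fibreglass batt = (1/5.41 − 1/5.59)/(4πk) = 0.005952/(4π·0.0323) = 0.01466 K/W
  R_phenolic foam = (1/5.59 − 1/5.88)/(4πk) = 0.008823/(4π·0.0252) = 0.02786 K/W
  R_conv,out = 1/(4πr²h) = 1/(4π·5.88²·15.3) = 1.504×10^-4 K/W
ΣR = 3.191×10^-6 + 1.636×10^-6 + 0.01841 + 0.01466 + 0.02786 + 1.504×10^-4 = 0.06109 K/W
Q = ΔT/ΣR = (-156 °C − 24.1 °C)/0.06109 = -2948 W
From the inner boundary to the cork board/fibreglass batt interface, ΣR_partial = 0.01841 K/W.
T_interface = T_in − Q·ΣR_partial = -156 °C − (-2948)(0.01841) = -102 °C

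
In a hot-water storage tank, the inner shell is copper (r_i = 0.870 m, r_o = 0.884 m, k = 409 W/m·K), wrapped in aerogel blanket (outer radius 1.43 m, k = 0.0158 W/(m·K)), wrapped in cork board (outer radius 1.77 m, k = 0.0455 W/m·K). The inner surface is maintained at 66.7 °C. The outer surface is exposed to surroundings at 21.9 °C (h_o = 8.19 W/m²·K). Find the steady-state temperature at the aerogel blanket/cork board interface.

T = 26.3 °C

Treat each layer as a resistance in series:
  R_copper = (1/0.870 − 1/0.884)/(4πk) = 0.01820/(4π·409) = 3.542×10^-6 K/W
  R_aerogel blanket = (1/0.884 − 1/1.43)/(4πk) = 0.4319/(4π·0.0158) = 2.175 K/W
  R_cork board = (1/1.43 − 1/1.77)/(4πk) = 0.1343/(4π·0.0455) = 0.2349 K/W
  R_conv,out = 1/(4πr²h) = 1/(4π·1.77²·8.19) = 0.003101 K/W
ΣR = 3.542×10^-6 + 2.175 + 0.2349 + 0.003101 = 2.413 K/W
Q = ΔT/ΣR = (66.7 °C − 21.9 °C)/2.413 = 18.57 W
From the inner boundary to the aerogel blanket/cork board interface, ΣR_partial = 2.175 K/W.
T_interface = T_in − Q·ΣR_partial = 66.7 °C − (18.57)(2.175) = 26.3 °C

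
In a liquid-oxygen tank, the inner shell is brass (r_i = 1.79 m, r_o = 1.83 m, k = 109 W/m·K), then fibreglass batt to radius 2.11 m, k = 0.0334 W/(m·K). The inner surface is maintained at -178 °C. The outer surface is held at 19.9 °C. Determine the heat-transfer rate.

Treat each layer as a resistance in series:
  R_brass = (1/1.79 − 1/1.83)/(4πk) = 0.01221/(4π·109) = 8.915×10^-6 K/W
  R_fibreglass batt = (1/1.83 − 1/2.11)/(4πk) = 0.07251/(4π·0.0334) = 0.1728 K/W
ΣR = 8.915×10^-6 + 0.1728 = 0.1728 K/W
Q = ΔT/ΣR = (-178 °C − 19.9 °C)/0.1728 = -1150 W
(Negative Q ⇒ heat flows inward; heat gain = 1150 W.)

Q = 1150 W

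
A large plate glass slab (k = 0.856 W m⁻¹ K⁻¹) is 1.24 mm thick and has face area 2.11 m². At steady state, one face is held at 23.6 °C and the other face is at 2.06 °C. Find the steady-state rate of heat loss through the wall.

Q = kA·ΔT/L = 0.856 × 2.11 × |23.6 °C − 2.06 °C| / 0.00124 = 31400 W

Q = 31400 W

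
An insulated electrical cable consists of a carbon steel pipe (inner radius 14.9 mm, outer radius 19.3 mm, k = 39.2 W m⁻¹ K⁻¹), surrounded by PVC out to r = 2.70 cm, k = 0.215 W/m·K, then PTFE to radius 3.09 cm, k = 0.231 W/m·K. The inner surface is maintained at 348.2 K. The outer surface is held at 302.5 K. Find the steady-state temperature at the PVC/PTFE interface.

T = 314.9 K

Treat each layer as a resistance in series:
  R'_carbon steel = ln(0.0193/0.0149)/(2πk) = 0.2587/(2π·39.2) = 0.001051 m·K/W
  R'_PVC = ln(0.0270/0.0193)/(2πk) = 0.3357/(2π·0.215) = 0.2485 m·K/W
  R'_PTFE = ln(0.0309/0.0270)/(2πk) = 0.1349/(2π·0.231) = 0.09296 m·K/W
ΣR = 0.001051 + 0.2485 + 0.09296 = 0.3425 m·K/W
Q' = ΔT/ΣR = (348.2 K − 302.5 K)/0.3425 = 133.4 W/m
From the inner boundary to the PVC/PTFE interface, ΣR_partial = 0.2496 m·K/W.
T_interface = T_in − Q'·ΣR_partial = 348.2 K − (133.4)(0.2496) = 314.9 K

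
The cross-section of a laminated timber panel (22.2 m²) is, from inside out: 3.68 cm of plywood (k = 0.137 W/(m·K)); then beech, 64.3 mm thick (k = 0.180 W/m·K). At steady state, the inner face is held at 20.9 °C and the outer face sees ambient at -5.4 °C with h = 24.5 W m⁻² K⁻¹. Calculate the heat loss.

Q = 876 W

Series thermal resistances, inner to outer:
  R_plywood = L/(kA) = 0.0368/(0.137·22.2) = 0.01210 K/W
  R_beech = L/(kA) = 0.0643/(0.180·22.2) = 0.01609 K/W
  R_conv,out = 1/(hA) = 1/(24.5·22.2) = 0.001839 K/W
ΣR = 0.01210 + 0.01609 + 0.001839 = 0.03003 K/W
Q = ΔT/ΣR = (20.9 °C − -5.4 °C)/0.03003 = 876 W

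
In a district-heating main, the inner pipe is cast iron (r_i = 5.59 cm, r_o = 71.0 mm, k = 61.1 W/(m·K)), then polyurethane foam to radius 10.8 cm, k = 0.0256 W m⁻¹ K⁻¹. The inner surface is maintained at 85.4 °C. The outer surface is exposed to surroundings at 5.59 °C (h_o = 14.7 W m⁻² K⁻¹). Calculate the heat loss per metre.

Q' = 29.5 W/m

Treat each layer as a resistance in series:
  R'_cast iron = ln(0.0710/0.0559)/(2πk) = 0.2391/(2π·61.1) = 6.229×10^-4 m·K/W
  R'_polyurethane foam = ln(0.108/0.0710)/(2πk) = 0.4195/(2π·0.0256) = 2.608 m·K/W
  R'_conv,out = 1/(2πr h) = 1/(2π·0.108·14.7) = 0.1002 m·K/W
ΣR = 6.229×10^-4 + 2.608 + 0.1002 = 2.709 m·K/W
Q' = ΔT/ΣR = (85.4 °C − 5.59 °C)/2.709 = 29.5 W/m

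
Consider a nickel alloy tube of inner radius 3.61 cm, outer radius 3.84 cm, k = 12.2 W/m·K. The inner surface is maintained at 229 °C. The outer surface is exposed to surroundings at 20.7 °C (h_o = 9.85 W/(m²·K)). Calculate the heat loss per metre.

Q' = 494 W/m

Treat each layer as a resistance in series:
  R'_nickel alloy = ln(0.0384/0.0361)/(2πk) = 0.06176/(2π·12.2) = 8.057×10^-4 m·K/W
  R'_conv,out = 1/(2πr h) = 1/(2π·0.0384·9.85) = 0.4208 m·K/W
ΣR = 8.057×10^-4 + 0.4208 = 0.4216 m·K/W
Q' = ΔT/ΣR = (229 °C − 20.7 °C)/0.4216 = 494 W/m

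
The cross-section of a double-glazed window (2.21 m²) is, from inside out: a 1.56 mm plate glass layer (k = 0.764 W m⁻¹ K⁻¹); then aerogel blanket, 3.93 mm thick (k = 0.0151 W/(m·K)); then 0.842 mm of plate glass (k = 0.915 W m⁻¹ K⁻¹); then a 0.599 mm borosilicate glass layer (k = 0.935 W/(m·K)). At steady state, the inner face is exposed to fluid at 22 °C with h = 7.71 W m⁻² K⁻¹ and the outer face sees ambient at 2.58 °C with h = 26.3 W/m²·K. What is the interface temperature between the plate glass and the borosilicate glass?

T = 4.32 °C

Treat each layer as a resistance in series:
  R_conv,in = 1/(hA) = 1/(7.71·2.21) = 0.05869 K/W
  R_plate glass = L/(kA) = 0.00156/(0.764·2.21) = 9.239×10^-4 K/W
  R_aerogel blanket = L/(kA) = 0.00393/(0.0151·2.21) = 0.1178 K/W
  R_plate glass = L/(kA) = 8.42×10^-4/(0.915·2.21) = 4.164×10^-4 K/W
  R_borosilicate glass = L/(kA) = 5.99×10^-4/(0.935·2.21) = 2.899×10^-4 K/W
  R_conv,out = 1/(hA) = 1/(26.3·2.21) = 0.01720 K/W
ΣR = 0.05869 + 9.239×10^-4 + 0.1178 + 4.164×10^-4 + 2.899×10^-4 + 0.01720 = 0.1953 K/W
Q = ΔT/ΣR = (22 °C − 2.58 °C)/0.1953 = 99.44 W
From the inner boundary to the plate glass/borosilicate glass interface, ΣR_partial = 0.1778 K/W.
T_interface = T_in − Q·ΣR_partial = 22 °C − (99.44)(0.1778) = 4.32 °C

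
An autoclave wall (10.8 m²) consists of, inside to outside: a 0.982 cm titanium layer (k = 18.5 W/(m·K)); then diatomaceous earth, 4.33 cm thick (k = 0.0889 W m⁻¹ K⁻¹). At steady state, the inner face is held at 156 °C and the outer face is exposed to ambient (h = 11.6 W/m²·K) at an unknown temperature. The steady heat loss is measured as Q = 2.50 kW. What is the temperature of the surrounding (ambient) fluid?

T_out = 23.2 °C

Sum the resistances:
  R_titanium = L/(kA) = 0.00982/(18.5·10.8) = 4.915×10^-5 K/W
  R_diatomaceous earth = L/(kA) = 0.0433/(0.0889·10.8) = 0.04510 K/W
  R_conv,out = 1/(hA) = 1/(11.6·10.8) = 0.007982 K/W
ΣR = 0.05313 K/W
ΔT = Q·ΣR = 2500 × 0.05313 = 132.8 K
Heat flows outward, so T_out = T_in − ΔT = 156 − 132.8 = 23.2 °C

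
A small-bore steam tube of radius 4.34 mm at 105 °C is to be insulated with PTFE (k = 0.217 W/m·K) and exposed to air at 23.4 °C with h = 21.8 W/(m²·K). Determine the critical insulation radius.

r_cr = 0.995 cm

For a cylinder, r_cr = k_ins/h = 0.217/21.8 = 0.00995 m = 0.995 cm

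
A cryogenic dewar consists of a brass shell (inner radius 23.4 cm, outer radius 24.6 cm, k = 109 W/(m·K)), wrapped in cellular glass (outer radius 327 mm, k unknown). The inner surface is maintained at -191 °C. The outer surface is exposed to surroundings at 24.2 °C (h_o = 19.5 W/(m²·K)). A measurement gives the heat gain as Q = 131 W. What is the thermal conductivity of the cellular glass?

k = 0.0499 W/m·K

ΣR = ΔT/Q = |-191 − 24.2|/131 = 1.643 K/W
Known resistances:
  R_brass = (1/0.234 − 1/0.246)/(4πk) = 0.2085/(4π·109) = 1.522×10^-4 K/W
  R_conv,out = 1/(4πr²h) = 1/(4π·0.327²·19.5) = 0.03816 K/W
R_cellular glass = ΣR − ΣR_known = 1.643 − 0.03831 = 1.605 K/W
(1/r₁−1/r₂)/(4πk) = 1.605 ⇒ k = 1.007/(4π·1.605) = 0.0499 W/m·K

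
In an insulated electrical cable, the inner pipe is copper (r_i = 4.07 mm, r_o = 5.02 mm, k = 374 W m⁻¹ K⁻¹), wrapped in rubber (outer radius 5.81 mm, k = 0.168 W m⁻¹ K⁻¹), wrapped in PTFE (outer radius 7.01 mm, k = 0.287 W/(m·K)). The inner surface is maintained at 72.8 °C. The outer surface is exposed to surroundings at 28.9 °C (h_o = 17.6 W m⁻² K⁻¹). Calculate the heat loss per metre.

Resistance network (inner→outer):
  R'_copper = ln(0.00502/0.00407)/(2πk) = 0.2098/(2π·374) = 8.927×10^-5 m·K/W
  R'_rubber = ln(0.00581/0.00502)/(2πk) = 0.1462/(2π·0.168) = 0.1385 m·K/W
  R'_PTFE = ln(0.00701/0.00581)/(2πk) = 0.1878/(2π·0.287) = 0.1041 m·K/W
  R'_conv,out = 1/(2πr h) = 1/(2π·0.00701·17.6) = 1.290 m·K/W
ΣR = 8.927×10^-5 + 0.1385 + 0.1041 + 1.290 = 1.533 m·K/W
Q' = ΔT/ΣR = (72.8 °C − 28.9 °C)/1.533 = 28.6 W/m

Q' = 28.6 W/m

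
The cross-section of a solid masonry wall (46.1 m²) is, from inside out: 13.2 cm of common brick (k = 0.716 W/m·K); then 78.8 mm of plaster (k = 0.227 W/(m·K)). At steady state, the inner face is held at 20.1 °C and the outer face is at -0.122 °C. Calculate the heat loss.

Q = 1750 W

Treat each layer as a resistance in series:
  R_common brick = L/(kA) = 0.132/(0.716·46.1) = 0.003999 K/W
  R_plaster = L/(kA) = 0.0788/(0.227·46.1) = 0.007530 K/W
ΣR = 0.003999 + 0.007530 = 0.01153 K/W
Q = ΔT/ΣR = (20.1 °C − -0.122 °C)/0.01153 = 1750 W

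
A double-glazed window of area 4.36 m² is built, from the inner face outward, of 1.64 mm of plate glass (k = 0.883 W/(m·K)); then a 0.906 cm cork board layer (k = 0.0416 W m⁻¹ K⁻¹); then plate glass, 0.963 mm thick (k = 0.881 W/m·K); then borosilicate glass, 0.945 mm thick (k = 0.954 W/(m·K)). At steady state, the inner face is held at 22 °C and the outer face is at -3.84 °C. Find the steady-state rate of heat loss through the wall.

Resistance network (inner→outer):
  R_plate glass = L/(kA) = 0.00164/(0.883·4.36) = 4.260×10^-4 K/W
  R_cork board = L/(kA) = 0.00906/(0.0416·4.36) = 0.04995 K/W
  R_plate glass = L/(kA) = 9.63×10^-4/(0.881·4.36) = 2.507×10^-4 K/W
  R_borosilicate glass = L/(kA) = 9.45×10^-4/(0.954·4.36) = 2.272×10^-4 K/W
ΣR = 4.260×10^-4 + 0.04995 + 2.507×10^-4 + 2.272×10^-4 = 0.05085 K/W
Q = ΔT/ΣR = (22 °C − -3.84 °C)/0.05085 = 508 W

Q = 508 W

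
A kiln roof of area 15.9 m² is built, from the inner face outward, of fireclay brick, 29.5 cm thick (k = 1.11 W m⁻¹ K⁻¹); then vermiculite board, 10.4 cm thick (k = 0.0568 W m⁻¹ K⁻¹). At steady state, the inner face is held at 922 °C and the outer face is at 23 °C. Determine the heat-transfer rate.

Treat each layer as a resistance in series:
  R_fireclay brick = L/(kA) = 0.295/(1.11·15.9) = 0.01671 K/W
  R_vermiculite board = L/(kA) = 0.104/(0.0568·15.9) = 0.1152 K/W
ΣR = 0.01671 + 0.1152 = 0.1319 K/W
Q = ΔT/ΣR = (922 °C − 23 °C)/0.1319 = 6820 W

Q = 6.82 kW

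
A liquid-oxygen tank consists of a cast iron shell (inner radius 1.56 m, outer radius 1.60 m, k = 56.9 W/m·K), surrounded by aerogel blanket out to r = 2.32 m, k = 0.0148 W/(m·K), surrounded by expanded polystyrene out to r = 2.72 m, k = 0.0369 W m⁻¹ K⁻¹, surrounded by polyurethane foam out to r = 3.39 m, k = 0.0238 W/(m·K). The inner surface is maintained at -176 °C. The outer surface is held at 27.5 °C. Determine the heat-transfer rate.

Q = 143 W

Series thermal resistances, inner to outer:
  R_cast iron = (1/1.56 − 1/1.60)/(4πk) = 0.01603/(4π·56.9) = 2.241×10^-5 K/W
  R_aerogel blanket = (1/1.60 − 1/2.32)/(4πk) = 0.1940/(4π·0.0148) = 1.043 K/W
  R_expanded polystyrene = (1/2.32 − 1/2.72)/(4πk) = 0.06339/(4π·0.0369) = 0.1367 K/W
  R_polyurethane foam = (1/2.72 − 1/3.39)/(4πk) = 0.07266/(4π·0.0238) = 0.2430 K/W
ΣR = 2.241×10^-5 + 1.043 + 0.1367 + 0.2430 = 1.423 K/W
Q = ΔT/ΣR = (-176 °C − 27.5 °C)/1.423 = -143 W
(Negative Q ⇒ heat flows inward; heat gain = 143 W.)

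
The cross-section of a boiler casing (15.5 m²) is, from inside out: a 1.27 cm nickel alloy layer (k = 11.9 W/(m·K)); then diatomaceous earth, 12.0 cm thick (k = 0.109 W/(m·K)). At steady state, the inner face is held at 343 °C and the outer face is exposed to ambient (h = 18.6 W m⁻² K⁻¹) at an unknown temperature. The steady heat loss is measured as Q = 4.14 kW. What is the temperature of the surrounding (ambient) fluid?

T_out = 34.3 °C

Sum the resistances:
  R_nickel alloy = L/(kA) = 0.0127/(11.9·15.5) = 6.885×10^-5 K/W
  R_diatomaceous earth = L/(kA) = 0.120/(0.109·15.5) = 0.07103 K/W
  R_conv,out = 1/(hA) = 1/(18.6·15.5) = 0.003469 K/W
ΣR = 0.07456 K/W
ΔT = Q·ΣR = 4140 × 0.07456 = 308.7 K
Heat flows outward, so T_out = T_in − ΔT = 343 − 308.7 = 34.3 °C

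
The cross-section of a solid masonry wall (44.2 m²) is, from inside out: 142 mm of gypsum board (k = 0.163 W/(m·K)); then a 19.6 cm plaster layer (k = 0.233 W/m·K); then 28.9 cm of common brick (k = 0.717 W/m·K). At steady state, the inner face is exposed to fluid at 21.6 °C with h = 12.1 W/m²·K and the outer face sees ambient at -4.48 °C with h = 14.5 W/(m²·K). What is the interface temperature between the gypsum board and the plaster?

T = 10.6 °C

Treat each layer as a resistance in series:
  R_conv,in = 1/(hA) = 1/(12.1·44.2) = 0.001870 K/W
  R_gypsum board = L/(kA) = 0.142/(0.163·44.2) = 0.01971 K/W
  R_plaster = L/(kA) = 0.196/(0.233·44.2) = 0.01903 K/W
  R_common brick = L/(kA) = 0.289/(0.717·44.2) = 0.009119 K/W
  R_conv,out = 1/(hA) = 1/(14.5·44.2) = 0.001560 K/W
ΣR = 0.001870 + 0.01971 + 0.01903 + 0.009119 + 0.001560 = 0.05129 K/W
Q = ΔT/ΣR = (21.6 °C − -4.48 °C)/0.05129 = 508.5 W
From the inner boundary to the gypsum board/plaster interface, ΣR_partial = 0.02158 K/W.
T_interface = T_in − Q·ΣR_partial = 21.6 °C − (508.5)(0.02158) = 10.6 °C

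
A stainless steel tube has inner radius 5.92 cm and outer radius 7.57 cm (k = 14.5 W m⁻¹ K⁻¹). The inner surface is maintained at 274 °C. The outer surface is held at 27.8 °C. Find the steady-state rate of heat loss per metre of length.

Q' = 91.2 kW/m

Q' = 2πk·ΔT/ln(r₂/r₁) = 2π × 14.5 × 246.2 / ln(0.0757/0.0592) = 91200 W/m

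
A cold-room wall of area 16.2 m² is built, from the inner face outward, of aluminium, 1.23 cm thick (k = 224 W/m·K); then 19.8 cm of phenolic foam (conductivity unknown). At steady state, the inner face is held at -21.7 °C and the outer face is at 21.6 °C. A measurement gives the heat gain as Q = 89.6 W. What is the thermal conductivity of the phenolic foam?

k = 0.0253 W/m·K

ΣR = ΔT/Q = |-21.7 − 21.6|/89.6 = 0.4833 K/W
Known resistances:
  R_aluminium = L/(kA) = 0.0123/(224·16.2) = 3.390×10^-6 K/W
R_phenolic foam = ΣR − ΣR_known = 0.4833 − 3.390×10^-6 = 0.4833 K/W
L/(kA) = 0.4833 ⇒ k = 0.198/(0.4833·16.2) = 0.0253 W/m·K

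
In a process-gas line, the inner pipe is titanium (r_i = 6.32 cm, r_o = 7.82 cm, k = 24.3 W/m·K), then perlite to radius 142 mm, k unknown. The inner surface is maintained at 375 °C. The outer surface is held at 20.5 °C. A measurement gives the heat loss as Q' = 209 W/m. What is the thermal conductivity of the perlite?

ΣR = ΔT/Q' = |375 − 20.5|/209 = 1.696 m·K/W
Known resistances:
  R'_titanium = ln(0.0782/0.0632)/(2πk) = 0.2130/(2π·24.3) = 0.001395 m·K/W
R_perlite = ΣR − ΣR_known = 1.696 − 0.001395 = 1.695 m·K/W
ln(r₂/r₁)/(2πk) = 1.695 ⇒ k = 0.5966/(2π·1.695) = 0.0560 W/m·K

k = 0.0560 W/m·K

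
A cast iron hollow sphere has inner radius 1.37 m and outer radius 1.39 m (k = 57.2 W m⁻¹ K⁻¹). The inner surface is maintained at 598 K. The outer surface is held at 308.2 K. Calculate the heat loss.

Q = 4πk·ΔT/(1/r₁ − 1/r₂) = 4π × 57.2 × 289.8 / (1/1.37 − 1/1.39) = 1.98×10^7 W

Q = 19800 kW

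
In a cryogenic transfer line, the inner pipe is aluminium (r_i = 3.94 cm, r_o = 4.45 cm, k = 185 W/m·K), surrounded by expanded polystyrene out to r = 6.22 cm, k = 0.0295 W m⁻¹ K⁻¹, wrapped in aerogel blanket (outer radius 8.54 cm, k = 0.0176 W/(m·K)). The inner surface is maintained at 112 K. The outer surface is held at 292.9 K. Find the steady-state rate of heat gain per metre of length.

Treat each layer as a resistance in series:
  R'_aluminium = ln(0.0445/0.0394)/(2πk) = 0.1217/(2π·185) = 1.047×10^-4 m·K/W
  R'_expanded polystyrene = ln(0.0622/0.0445)/(2πk) = 0.3349/(2π·0.0295) = 1.807 m·K/W
  R'_aerogel blanket = ln(0.0854/0.0622)/(2πk) = 0.3170/(2π·0.0176) = 2.867 m·K/W
ΣR = 1.047×10^-4 + 1.807 + 2.867 = 4.674 m·K/W
Q' = ΔT/ΣR = (112 K − 292.9 K)/4.674 = -38.7 W/m
(Negative Q' ⇒ heat flows inward; heat gain = 38.7 W/m.)

Q' = 38.7 W/m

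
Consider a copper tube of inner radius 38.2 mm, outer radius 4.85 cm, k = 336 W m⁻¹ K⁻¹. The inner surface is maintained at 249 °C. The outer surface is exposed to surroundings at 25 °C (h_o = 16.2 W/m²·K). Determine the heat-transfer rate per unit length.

Treat each layer as a resistance in series:
  R'_copper = ln(0.0485/0.0382)/(2πk) = 0.2387/(2π·336) = 1.131×10^-4 m·K/W
  R'_conv,out = 1/(2πr h) = 1/(2π·0.0485·16.2) = 0.2026 m·K/W
ΣR = 1.131×10^-4 + 0.2026 = 0.2027 m·K/W
Q' = ΔT/ΣR = (249 °C − 25 °C)/0.2027 = 1110 W/m

Q' = 1110 W/m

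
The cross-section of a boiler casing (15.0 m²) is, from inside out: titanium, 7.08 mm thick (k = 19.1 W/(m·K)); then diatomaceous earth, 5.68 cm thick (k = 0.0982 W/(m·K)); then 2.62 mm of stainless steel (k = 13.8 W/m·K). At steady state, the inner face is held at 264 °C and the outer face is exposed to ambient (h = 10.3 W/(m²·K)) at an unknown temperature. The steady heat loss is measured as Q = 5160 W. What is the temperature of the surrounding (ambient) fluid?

T_out = 31.4 °C

Series resistances:
  R_titanium = L/(kA) = 0.00708/(19.1·15.0) = 2.471×10^-5 K/W
  R_diatomaceous earth = L/(kA) = 0.0568/(0.0982·15.0) = 0.03856 K/W
  R_stainless steel = L/(kA) = 0.00262/(13.8·15.0) = 1.266×10^-5 K/W
  R_conv,out = 1/(hA) = 1/(10.3·15.0) = 0.006472 K/W
ΣR = 0.04507 K/W
ΔT = Q·ΣR = 5160 × 0.04507 = 232.6 K
Heat flows outward, so T_out = T_in − ΔT = 264 − 232.6 = 31.4 °C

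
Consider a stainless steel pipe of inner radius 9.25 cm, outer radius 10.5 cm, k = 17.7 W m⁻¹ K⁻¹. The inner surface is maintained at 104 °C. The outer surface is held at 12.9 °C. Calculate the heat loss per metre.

Q' = 79.9 kW/m

Q' = 2πk·ΔT/ln(r₂/r₁) = 2π × 17.7 × 91.1 / ln(0.105/0.0925) = 79900 W/m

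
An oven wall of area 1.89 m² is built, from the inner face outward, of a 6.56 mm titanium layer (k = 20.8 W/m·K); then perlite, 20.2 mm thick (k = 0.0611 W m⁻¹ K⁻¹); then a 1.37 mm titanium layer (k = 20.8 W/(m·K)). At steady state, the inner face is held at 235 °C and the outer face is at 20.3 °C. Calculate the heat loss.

Q = 1230 W

Series thermal resistances, inner to outer:
  R_titanium = L/(kA) = 0.00656/(20.8·1.89) = 1.669×10^-4 K/W
  R_perlite = L/(kA) = 0.0202/(0.0611·1.89) = 0.1749 K/W
  R_titanium = L/(kA) = 0.00137/(20.8·1.89) = 3.485×10^-5 K/W
ΣR = 1.669×10^-4 + 0.1749 + 3.485×10^-5 = 0.1751 K/W
Q = ΔT/ΣR = (235 °C − 20.3 °C)/0.1751 = 1230 W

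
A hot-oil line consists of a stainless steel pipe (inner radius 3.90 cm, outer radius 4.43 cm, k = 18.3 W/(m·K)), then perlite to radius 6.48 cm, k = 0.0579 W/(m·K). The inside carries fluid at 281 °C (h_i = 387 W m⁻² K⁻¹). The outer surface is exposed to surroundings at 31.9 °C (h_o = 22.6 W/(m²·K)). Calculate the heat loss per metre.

Resistance network (inner→outer):
  R'_conv,in = 1/(2πr h) = 1/(2π·0.0390·387) = 0.01054 m·K/W
  R'_stainless steel = ln(0.0443/0.0390)/(2πk) = 0.1274/(2π·18.3) = 0.001108 m·K/W
  R'_perlite = ln(0.0648/0.0443)/(2πk) = 0.3803/(2π·0.0579) = 1.045 m·K/W
  R'_conv,out = 1/(2πr h) = 1/(2π·0.0648·22.6) = 0.1087 m·K/W
ΣR = 0.01054 + 0.001108 + 1.045 + 0.1087 = 1.165 m·K/W
Q' = ΔT/ΣR = (281 °C − 31.9 °C)/1.165 = 214 W/m

Q' = 214 W/m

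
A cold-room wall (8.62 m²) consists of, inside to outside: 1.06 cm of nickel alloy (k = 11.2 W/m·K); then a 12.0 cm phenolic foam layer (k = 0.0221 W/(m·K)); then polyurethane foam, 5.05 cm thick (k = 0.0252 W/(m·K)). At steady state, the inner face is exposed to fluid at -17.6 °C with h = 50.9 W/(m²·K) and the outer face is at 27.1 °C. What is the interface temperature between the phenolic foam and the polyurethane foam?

Treat each layer as a resistance in series:
  R_conv,in = 1/(hA) = 1/(50.9·8.62) = 0.002279 K/W
  R_nickel alloy = L/(kA) = 0.0106/(11.2·8.62) = 1.098×10^-4 K/W
  R_phenolic foam = L/(kA) = 0.120/(0.0221·8.62) = 0.6299 K/W
  R_polyurethane foam = L/(kA) = 0.0505/(0.0252·8.62) = 0.2325 K/W
ΣR = 0.002279 + 1.098×10^-4 + 0.6299 + 0.2325 = 0.8648 K/W
Q = ΔT/ΣR = (-17.6 °C − 27.1 °C)/0.8648 = -51.69 W
From the inner boundary to the phenolic foam/polyurethane foam interface, ΣR_partial = 0.6323 K/W.
T_interface = T_in − Q·ΣR_partial = -17.6 °C − (-51.69)(0.6323) = 15.1 °C

T = 15.1 °C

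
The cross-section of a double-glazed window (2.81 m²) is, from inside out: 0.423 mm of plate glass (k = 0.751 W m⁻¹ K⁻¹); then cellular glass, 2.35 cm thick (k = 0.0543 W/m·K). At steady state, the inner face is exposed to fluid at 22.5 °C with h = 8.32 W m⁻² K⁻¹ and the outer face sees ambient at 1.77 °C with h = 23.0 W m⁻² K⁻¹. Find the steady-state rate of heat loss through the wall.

Q = 97.6 W

Treat each layer as a resistance in series:
  R_conv,in = 1/(hA) = 1/(8.32·2.81) = 0.04277 K/W
  R_plate glass = L/(kA) = 4.23×10^-4/(0.751·2.81) = 2.004×10^-4 K/W
  R_cellular glass = L/(kA) = 0.0235/(0.0543·2.81) = 0.1540 K/W
  R_conv,out = 1/(hA) = 1/(23.0·2.81) = 0.01547 K/W
ΣR = 0.04277 + 2.004×10^-4 + 0.1540 + 0.01547 = 0.2124 K/W
Q = ΔT/ΣR = (22.5 °C − 1.77 °C)/0.2124 = 97.6 W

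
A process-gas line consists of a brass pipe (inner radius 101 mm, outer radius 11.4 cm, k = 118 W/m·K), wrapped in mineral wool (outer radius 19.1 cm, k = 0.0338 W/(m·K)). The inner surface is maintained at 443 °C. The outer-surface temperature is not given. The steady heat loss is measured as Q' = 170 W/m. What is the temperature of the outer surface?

Sum the resistances:
  R'_brass = ln(0.114/0.101)/(2πk) = 0.1211/(2π·118) = 1.633×10^-4 m·K/W
  R'_mineral wool = ln(0.191/0.114)/(2πk) = 0.5161/(2π·0.0338) = 2.430 m·K/W
ΣR = 2.430 m·K/W
ΔT = Q'·ΣR = 170 × 2.430 = 413.1 K
Heat flows outward, so T_out = T_in − ΔT = 443 − 413.1 = 29.9 °C

T_out = 29.9 °C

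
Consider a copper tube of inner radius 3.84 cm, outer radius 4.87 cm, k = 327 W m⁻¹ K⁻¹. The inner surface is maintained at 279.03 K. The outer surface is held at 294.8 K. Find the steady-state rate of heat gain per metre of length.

Q' = 2πk·ΔT/ln(r₂/r₁) = 2π × 327 × 15.77 / ln(0.0487/0.0384) = 1.36×10^5 W/m

Q' = 136 kW/m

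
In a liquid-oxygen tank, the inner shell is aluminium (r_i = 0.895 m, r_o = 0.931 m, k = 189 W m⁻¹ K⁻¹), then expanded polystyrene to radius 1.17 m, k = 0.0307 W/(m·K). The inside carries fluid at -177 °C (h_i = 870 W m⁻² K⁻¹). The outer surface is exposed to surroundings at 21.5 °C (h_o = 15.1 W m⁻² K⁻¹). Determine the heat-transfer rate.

Treat each layer as a resistance in series:
  R_conv,in = 1/(4πr²h) = 1/(4π·0.895²·870) = 1.142×10^-4 K/W
  R_aluminium = (1/0.895 − 1/0.931)/(4πk) = 0.04320/(4π·189) = 1.819×10^-5 K/W
  R_expanded polystyrene = (1/0.931 − 1/1.17)/(4πk) = 0.2194/(4π·0.0307) = 0.5687 K/W
  R_conv,out = 1/(4πr²h) = 1/(4π·1.17²·15.1) = 0.003850 K/W
ΣR = 1.142×10^-4 + 1.819×10^-5 + 0.5687 + 0.003850 = 0.5727 K/W
Q = ΔT/ΣR = (-177 °C − 21.5 °C)/0.5727 = -347 W
(Negative Q ⇒ heat flows inward; heat gain = 347 W.)

Q = 347 W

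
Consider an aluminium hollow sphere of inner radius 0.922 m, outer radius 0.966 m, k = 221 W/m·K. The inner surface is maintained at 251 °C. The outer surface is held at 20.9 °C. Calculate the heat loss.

Q = 1.29×10^7 W

Q = 4πk·ΔT/(1/r₁ − 1/r₂) = 4π × 221 × 230.1 / (1/0.922 − 1/0.966) = 1.29×10^7 W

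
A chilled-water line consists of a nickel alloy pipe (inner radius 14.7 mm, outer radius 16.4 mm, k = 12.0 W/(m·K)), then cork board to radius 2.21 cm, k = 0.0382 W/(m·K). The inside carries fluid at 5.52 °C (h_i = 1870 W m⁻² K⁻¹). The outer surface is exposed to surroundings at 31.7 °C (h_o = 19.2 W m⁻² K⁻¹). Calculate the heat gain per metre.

Series thermal resistances, inner to outer:
  R'_conv,in = 1/(2πr h) = 1/(2π·0.0147·1870) = 0.005790 m·K/W
  R'_nickel alloy = ln(0.0164/0.0147)/(2πk) = 0.1094/(2π·12.0) = 0.001451 m·K/W
  R'_cork board = ln(0.0221/0.0164)/(2πk) = 0.2983/(2π·0.0382) = 1.243 m·K/W
  R'_conv,out = 1/(2πr h) = 1/(2π·0.0221·19.2) = 0.3751 m·K/W
ΣR = 0.005790 + 0.001451 + 1.243 + 0.3751 = 1.625 m·K/W
Q' = ΔT/ΣR = (5.52 °C − 31.7 °C)/1.625 = -16.1 W/m
(Negative Q' ⇒ heat flows inward; heat gain = 16.1 W/m.)

Q' = 16.1 W/m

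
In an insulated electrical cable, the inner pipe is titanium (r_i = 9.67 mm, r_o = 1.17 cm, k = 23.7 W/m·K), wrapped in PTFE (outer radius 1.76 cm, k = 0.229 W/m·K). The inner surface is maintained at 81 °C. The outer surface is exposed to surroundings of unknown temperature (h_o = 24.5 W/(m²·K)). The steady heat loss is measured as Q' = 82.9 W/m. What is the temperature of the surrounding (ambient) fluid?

Series resistances:
  R'_titanium = ln(0.0117/0.00967)/(2πk) = 0.1906/(2π·23.7) = 0.001280 m·K/W
  R'_PTFE = ln(0.0176/0.0117)/(2πk) = 0.4083/(2π·0.229) = 0.2838 m·K/W
  R'_conv,out = 1/(2πr h) = 1/(2π·0.0176·24.5) = 0.3691 m·K/W
ΣR = 0.6542 m·K/W
ΔT = Q'·ΣR = 82.9 × 0.6542 = 54.23 K
Heat flows outward, so T_out = T_in − ΔT = 81 − 54.23 = 26.8 °C

T_out = 26.8 °C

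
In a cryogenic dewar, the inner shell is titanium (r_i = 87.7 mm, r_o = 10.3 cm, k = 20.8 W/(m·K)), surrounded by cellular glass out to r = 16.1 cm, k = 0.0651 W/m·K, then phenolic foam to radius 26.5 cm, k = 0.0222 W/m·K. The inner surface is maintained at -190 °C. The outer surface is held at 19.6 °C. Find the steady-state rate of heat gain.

Q = 16.1 W

Resistance network (inner→outer):
  R_titanium = (1/0.0877 − 1/0.103)/(4πk) = 1.694/(4π·20.8) = 0.006480 K/W
  R_cellular glass = (1/0.103 − 1/0.161)/(4πk) = 3.498/(4π·0.0651) = 4.275 K/W
  R_phenolic foam = (1/0.161 − 1/0.265)/(4πk) = 2.438/(4π·0.0222) = 8.738 K/W
ΣR = 0.006480 + 4.275 + 8.738 = 13.02 K/W
Q = ΔT/ΣR = (-190 °C − 19.6 °C)/13.02 = -16.1 W
(Negative Q ⇒ heat flows inward; heat gain = 16.1 W.)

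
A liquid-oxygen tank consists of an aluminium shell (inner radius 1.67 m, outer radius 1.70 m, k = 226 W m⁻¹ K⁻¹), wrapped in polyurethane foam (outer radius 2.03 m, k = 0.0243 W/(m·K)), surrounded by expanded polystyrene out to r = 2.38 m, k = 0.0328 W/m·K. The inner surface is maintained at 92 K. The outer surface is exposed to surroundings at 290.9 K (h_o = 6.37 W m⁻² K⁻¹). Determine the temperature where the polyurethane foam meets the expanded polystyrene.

Series thermal resistances, inner to outer:
  R_aluminium = (1/1.67 − 1/1.70)/(4πk) = 0.01057/(4π·226) = 3.721×10^-6 K/W
  R_polyurethane foam = (1/1.70 − 1/2.03)/(4πk) = 0.09562/(4π·0.0243) = 0.3132 K/W
  R_expanded polystyrene = (1/2.03 − 1/2.38)/(4πk) = 0.07244/(4π·0.0328) = 0.1758 K/W
  R_conv,out = 1/(4πr²h) = 1/(4π·2.38²·6.37) = 0.002205 K/W
ΣR = 3.721×10^-6 + 0.3132 + 0.1758 + 0.002205 = 0.4912 K/W
Q = ΔT/ΣR = (92 K − 290.9 K)/0.4912 = -404.9 W
From the inner boundary to the polyurethane foam/expanded polystyrene interface, ΣR_partial = 0.3132 K/W.
T_interface = T_in − Q·ΣR_partial = 92 K − (-404.9)(0.3132) = 218.8 K

T = 218.8 K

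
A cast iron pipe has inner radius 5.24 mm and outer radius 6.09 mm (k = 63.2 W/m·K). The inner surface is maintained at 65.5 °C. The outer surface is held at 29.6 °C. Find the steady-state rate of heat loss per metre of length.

Q' = 2πk·ΔT/ln(r₂/r₁) = 2π × 63.2 × 35.9 / ln(0.00609/0.00524) = 94800 W/m

Q' = 94800 W/m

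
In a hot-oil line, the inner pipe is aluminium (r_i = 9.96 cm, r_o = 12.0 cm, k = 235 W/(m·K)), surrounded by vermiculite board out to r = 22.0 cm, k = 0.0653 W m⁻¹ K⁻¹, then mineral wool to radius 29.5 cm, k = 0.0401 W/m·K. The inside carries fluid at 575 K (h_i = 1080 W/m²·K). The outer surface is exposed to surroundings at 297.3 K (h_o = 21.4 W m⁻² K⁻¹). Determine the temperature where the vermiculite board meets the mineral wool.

T = 421 K

Series thermal resistances, inner to outer:
  R'_conv,in = 1/(2πr h) = 1/(2π·0.0996·1080) = 0.001480 m·K/W
  R'_aluminium = ln(0.120/0.0996)/(2πk) = 0.1863/(2π·235) = 1.262×10^-4 m·K/W
  R'_vermiculite board = ln(0.220/0.120)/(2πk) = 0.6061/(2π·0.0653) = 1.477 m·K/W
  R'_mineral wool = ln(0.295/0.220)/(2πk) = 0.2933/(2π·0.0401) = 1.164 m·K/W
  R'_conv,out = 1/(2πr h) = 1/(2π·0.295·21.4) = 0.02521 m·K/W
ΣR = 0.001480 + 1.262×10^-4 + 1.477 + 1.164 + 0.02521 = 2.668 m·K/W
Q' = ΔT/ΣR = (575 K − 297.3 K)/2.668 = 104.1 W/m
From the inner boundary to the vermiculite board/mineral wool interface, ΣR_partial = 1.479 m·K/W.
T_interface = T_in − Q'·ΣR_partial = 575 K − (104.1)(1.479) = 421 K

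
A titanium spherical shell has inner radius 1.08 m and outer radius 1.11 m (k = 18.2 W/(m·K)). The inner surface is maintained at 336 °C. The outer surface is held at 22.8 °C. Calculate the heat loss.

Q = 4πk·ΔT/(1/r₁ − 1/r₂) = 4π × 18.2 × 313.2 / (1/1.08 − 1/1.11) = 2.86×10^6 W

Q = 2860 kW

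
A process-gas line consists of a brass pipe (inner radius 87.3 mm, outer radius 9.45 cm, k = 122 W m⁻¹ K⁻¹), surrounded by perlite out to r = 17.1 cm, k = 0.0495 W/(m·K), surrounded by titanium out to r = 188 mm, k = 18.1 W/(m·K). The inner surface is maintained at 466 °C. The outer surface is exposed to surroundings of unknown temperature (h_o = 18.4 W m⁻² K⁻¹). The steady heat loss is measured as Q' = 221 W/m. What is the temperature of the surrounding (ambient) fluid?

Sum the resistances:
  R'_brass = ln(0.0945/0.0873)/(2πk) = 0.07925/(2π·122) = 1.034×10^-4 m·K/W
  R'_perlite = ln(0.171/0.0945)/(2πk) = 0.5931/(2π·0.0495) = 1.907 m·K/W
  R'_titanium = ln(0.188/0.171)/(2πk) = 0.09478/(2π·18.1) = 8.334×10^-4 m·K/W
  R'_conv,out = 1/(2πr h) = 1/(2π·0.188·18.4) = 0.04601 m·K/W
ΣR = 1.954 m·K/W
ΔT = Q'·ΣR = 221 × 1.954 = 431.8 K
Heat flows outward, so T_out = T_in − ΔT = 466 − 431.8 = 34.2 °C

T_out = 34.2 °C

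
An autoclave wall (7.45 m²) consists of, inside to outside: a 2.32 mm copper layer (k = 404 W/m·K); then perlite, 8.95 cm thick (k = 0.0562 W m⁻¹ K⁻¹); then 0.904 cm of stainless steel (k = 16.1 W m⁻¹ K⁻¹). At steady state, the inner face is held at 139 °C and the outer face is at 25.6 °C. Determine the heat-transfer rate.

Series thermal resistances, inner to outer:
  R_copper = L/(kA) = 0.00232/(404·7.45) = 7.708×10^-7 K/W
  R_perlite = L/(kA) = 0.0895/(0.0562·7.45) = 0.2138 K/W
  R_stainless steel = L/(kA) = 0.00904/(16.1·7.45) = 7.537×10^-5 K/W
ΣR = 7.708×10^-7 + 0.2138 + 7.537×10^-5 = 0.2139 K/W
Q = ΔT/ΣR = (139 °C − 25.6 °C)/0.2139 = 530 W

Q = 530 W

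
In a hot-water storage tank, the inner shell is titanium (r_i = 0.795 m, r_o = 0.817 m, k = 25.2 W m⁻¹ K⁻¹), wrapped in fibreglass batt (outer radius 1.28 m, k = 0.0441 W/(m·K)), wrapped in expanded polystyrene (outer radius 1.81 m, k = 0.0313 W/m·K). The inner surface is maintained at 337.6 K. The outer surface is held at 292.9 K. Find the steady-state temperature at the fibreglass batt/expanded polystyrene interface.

T = 311.7 K

Treat each layer as a resistance in series:
  R_titanium = (1/0.795 − 1/0.817)/(4πk) = 0.03387/(4π·25.2) = 1.070×10^-4 K/W
  R_fibreglass batt = (1/0.817 − 1/1.28)/(4πk) = 0.4427/(4π·0.0441) = 0.7989 K/W
  R_expanded polystyrene = (1/1.28 − 1/1.81)/(4πk) = 0.2288/(4π·0.0313) = 0.5816 K/W
ΣR = 1.070×10^-4 + 0.7989 + 0.5816 = 1.381 K/W
Q = ΔT/ΣR = (337.6 K − 292.9 K)/1.381 = 32.37 W
From the inner boundary to the fibreglass batt/expanded polystyrene interface, ΣR_partial = 0.7990 K/W.
T_interface = T_in − Q·ΣR_partial = 337.6 K − (32.37)(0.7990) = 311.7 K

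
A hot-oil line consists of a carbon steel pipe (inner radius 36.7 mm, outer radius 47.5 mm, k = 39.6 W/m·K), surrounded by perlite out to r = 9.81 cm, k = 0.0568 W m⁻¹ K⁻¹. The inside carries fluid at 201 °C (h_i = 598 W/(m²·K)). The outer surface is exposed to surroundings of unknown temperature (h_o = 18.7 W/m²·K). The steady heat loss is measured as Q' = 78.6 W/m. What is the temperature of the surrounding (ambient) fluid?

Sum the resistances:
  R'_conv,in = 1/(2πr h) = 1/(2π·0.0367·598) = 0.007252 m·K/W
  R'_carbon steel = ln(0.0475/0.0367)/(2πk) = 0.2580/(2π·39.6) = 0.001037 m·K/W
  R'_perlite = ln(0.0981/0.0475)/(2πk) = 0.7253/(2π·0.0568) = 2.032 m·K/W
  R'_conv,out = 1/(2πr h) = 1/(2π·0.0981·18.7) = 0.08676 m·K/W
ΣR = 2.127 m·K/W
ΔT = Q'·ΣR = 78.6 × 2.127 = 167.2 K
Heat flows outward, so T_out = T_in − ΔT = 201 − 167.2 = 33.8 °C

T_out = 33.8 °C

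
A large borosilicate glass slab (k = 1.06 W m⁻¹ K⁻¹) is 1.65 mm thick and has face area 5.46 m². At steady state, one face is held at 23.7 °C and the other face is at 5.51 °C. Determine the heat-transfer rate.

Q = 63.8 kW

Q = kA·ΔT/L = 1.06 × 5.46 × |23.7 °C − 5.51 °C| / 0.00165 = 63800 W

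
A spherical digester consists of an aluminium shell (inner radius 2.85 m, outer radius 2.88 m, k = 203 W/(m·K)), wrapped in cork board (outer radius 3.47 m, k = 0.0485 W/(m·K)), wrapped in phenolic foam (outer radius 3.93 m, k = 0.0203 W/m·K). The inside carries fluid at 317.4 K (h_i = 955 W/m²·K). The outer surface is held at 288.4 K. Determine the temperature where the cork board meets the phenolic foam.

Series thermal resistances, inner to outer:
  R_conv,in = 1/(4πr²h) = 1/(4π·2.85²·955) = 1.026×10^-5 K/W
  R_aluminium = (1/2.85 − 1/2.88)/(4πk) = 0.003655/(4π·203) = 1.433×10^-6 K/W
  R_cork board = (1/2.88 − 1/3.47)/(4πk) = 0.05904/(4π·0.0485) = 0.09687 K/W
  R_phenolic foam = (1/3.47 − 1/3.93)/(4πk) = 0.03373/(4π·0.0203) = 0.1322 K/W
ΣR = 1.026×10^-5 + 1.433×10^-6 + 0.09687 + 0.1322 = 0.2291 K/W
Q = ΔT/ΣR = (317.4 K − 288.4 K)/0.2291 = 126.6 W
From the inner boundary to the cork board/phenolic foam interface, ΣR_partial = 0.09688 K/W.
T_interface = T_in − Q·ΣR_partial = 317.4 K − (126.6)(0.09688) = 305.1 K

T = 305.1 K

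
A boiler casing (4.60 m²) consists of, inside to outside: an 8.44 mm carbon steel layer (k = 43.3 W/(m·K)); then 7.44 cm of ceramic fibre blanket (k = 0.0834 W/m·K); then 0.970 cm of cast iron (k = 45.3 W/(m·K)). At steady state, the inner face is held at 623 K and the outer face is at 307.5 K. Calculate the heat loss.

Series thermal resistances, inner to outer:
  R_carbon steel = L/(kA) = 0.00844/(43.3·4.60) = 4.237×10^-5 K/W
  R_ceramic fibre blanket = L/(kA) = 0.0744/(0.0834·4.60) = 0.1939 K/W
  R_cast iron = L/(kA) = 0.00970/(45.3·4.60) = 4.655×10^-5 K/W
ΣR = 4.237×10^-5 + 0.1939 + 4.655×10^-5 = 0.1940 K/W
Q = ΔT/ΣR = (623 K − 307.5 K)/0.1940 = 1630 W

Q = 1630 W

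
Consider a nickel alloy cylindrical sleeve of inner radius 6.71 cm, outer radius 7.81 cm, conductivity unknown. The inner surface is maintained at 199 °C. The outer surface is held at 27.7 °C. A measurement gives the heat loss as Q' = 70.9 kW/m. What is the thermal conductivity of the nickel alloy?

ΣR = ΔT/Q' = |199 − 27.7|/70900 = 0.002416 m·K/W
ln(r₂/r₁)/(2πk) = 0.002416 ⇒ k = 0.1518/(2π·0.002416) = 10.0 W/m·K

k = 10.0 W/m·K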